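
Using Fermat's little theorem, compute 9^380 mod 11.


Fermat's little theorem: if p is prime and gcd(a,p)=1, then a^(p-1) ≡ 1 (mod p)
p = 11 is prime, gcd(9,11) = 1
Reduce exponent: 380 mod 10 = 0
So 9^380 ≡ 9^0 (mod 11)
9^0 = 1

9^380 ≡ 1 (mod 11)


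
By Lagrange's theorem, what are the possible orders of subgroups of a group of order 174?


Lagrange's theorem: |H| divides |G|
|G| = 174
Divisors of 174: 1, 2, 3, 6, 29, 58, 87, 174

Possible subgroup orders: {1, 2, 3, 6, 29, 58, 87, 174}


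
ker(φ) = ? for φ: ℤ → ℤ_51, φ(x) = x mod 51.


Kernel = preimage of identity
ker(φ) = {x ∈ ℤ : x ≡ 0 (mod 51)} = 51ℤ = {0, ±51, ±102, ...}

ker(φ) = 51ℤ


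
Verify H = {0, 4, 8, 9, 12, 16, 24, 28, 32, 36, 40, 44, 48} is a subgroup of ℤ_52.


Subgroup test for H = {0, 4, 8, 9, 12, 16, 24, 28, 32, 36, 40, 44, 48} in (ℤ_52, +):
(1) 0 ∈ H? Yes
(2) Closure: for all a,b ∈ H, (a+b) mod 52 ∈ H? No  [counterexample: 4 + 9 = 13 ∉ H]
(3) Inverses: for all a ∈ H, -a mod 52 ∈ H? No

No, H is not a subgroup of ℤ_52


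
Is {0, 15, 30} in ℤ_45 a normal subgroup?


H = {0, 15, 30} in ℤ_45
ℤ_45 is abelian; every subgroup of an abelian group is normal

Yes, normal subgroup


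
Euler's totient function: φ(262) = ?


Factor n: 262 = 2 × 131
φ(n) = n · ∏(1 - 1/p) over distinct primes p | n
φ(262) = 262 · (1 - 1/2) · (1 - 1/131) = 130

φ(262) = 130


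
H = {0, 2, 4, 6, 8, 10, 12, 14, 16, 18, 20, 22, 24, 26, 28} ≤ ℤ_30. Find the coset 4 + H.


4 + H = {4 + h (mod 30) : h ∈ H}
4+0=4, 4+2=6, 4+4=8, 4+6=10, 4+8=12, 4+10=14, 4+12=16, 4+14=18, 4+16=20, 4+18=22, 4+20=24, 4+22=26, 4+24=28, 4+26=0, 4+28=2
4 + H = {0, 2, 4, 6, 8, 10, 12, 14, 16, 18, 20, 22, 24, 26, 28} = 0 + H

4 + H = {0, 2, 4, 6, 8, 10, 12, 14, 16, 18, 20, 22, 24, 26, 28}


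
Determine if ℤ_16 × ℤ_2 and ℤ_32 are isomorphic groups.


Comparing ℤ_16 × ℤ_2 and ℤ_32:
gcd(16,2) = 2 ≠ 1. Max element order in ℤ_16×ℤ_2 is lcm(16,2) = 16 < 32, so it has no element of order 32

No, ℤ_16 × ℤ_2 ≇ ℤ_32


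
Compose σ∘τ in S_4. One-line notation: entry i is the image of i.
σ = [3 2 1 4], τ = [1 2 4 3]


σ∘τ: apply τ first, then σ
1 →τ 1 →σ 3
2 →τ 2 →σ 2
3 →τ 4 →σ 4
4 →τ 3 →σ 1

σ∘τ = [3 2 4 1]


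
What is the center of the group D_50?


Z(G) = {g ∈ G | gx = xg for all x ∈ G}
For even n, Z(D_n) = {e, r^(n/2)}: the 180° rotation r^25 commutes with every reflection and rotation

Z(D_50) = {e, r^25}


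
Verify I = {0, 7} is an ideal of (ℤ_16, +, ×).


Check ideal conditions for I = {0, 7} in ℤ_16:
(1) I is an additive subgroup? No
(2) For r ∈ ℤ_16 and a ∈ I: r·a ∈ I? No  [counterexample: r=2, a=7, r·a mod 16 = 14 ∉ I]

No, I is not an ideal of ℤ_16


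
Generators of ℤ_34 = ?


g generates ℤ_n iff gcd(g,n) = 1
Prime factors of 34: 2, 17
Generators are g ∈ {1,...,33} not divisible by any of these primes.
Generators: {1, 3, 5, 7, 9, 11, 13, 15, 19, 21, 23, 25, 27, 29, 31, 33}
Number of generators = φ(34) = 16

Generators of ℤ_34 = {1, 3, 5, 7, 9, 11, 13, 15, 19, 21, 23, 25, 27, 29, 31, 33}


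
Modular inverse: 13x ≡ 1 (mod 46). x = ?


Use the extended Euclidean algorithm to write 1 = 13·s + 46·t; then s mod 46 is the inverse.
Euclidean algorithm:
  13 = 0·46 + 13
  46 = 3·13 + 7
  13 = 1·7 + 6
  7 = 1·6 + 1
  6 = 6·1 + 0
gcd(13,46) = 1
Back-substitution gives: 13·(-7) + 46·(2) = 1
So 13⁻¹ ≡ -7 ≡ 39 (mod 46)
Check: 13 × 39 = 507 ≡ 1 (mod 46) ✓

13⁻¹ ≡ 39 (mod 46)


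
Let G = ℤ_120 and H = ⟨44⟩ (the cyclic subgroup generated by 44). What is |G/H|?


|⟨44⟩| = n / gcd(44, 120) = 120 / 4 = 30
H is normal (ℤ_120 is abelian).
|G/H| = |G| / |H| = 120 / 30 = 4

|G/H| = 4


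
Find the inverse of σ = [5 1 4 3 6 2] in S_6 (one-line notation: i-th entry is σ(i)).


To find σ⁻¹, swap domain and range:
σ(1) = 5 → σ⁻¹(5) = 1
σ(2) = 1 → σ⁻¹(1) = 2
σ(3) = 4 → σ⁻¹(4) = 3
σ(4) = 3 → σ⁻¹(3) = 4
σ(5) = 6 → σ⁻¹(6) = 5
σ(6) = 2 → σ⁻¹(2) = 6

σ⁻¹ = [2 6 4 3 1 5]


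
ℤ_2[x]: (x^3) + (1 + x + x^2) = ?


Add coefficients mod 2:
x^0: 0 + 1 = 1 (mod 2)
x^1: 0 + 1 = 1 (mod 2)
x^2: 0 + 1 = 1 (mod 2)
x^3: 1 + 0 = 1 (mod 2)
Result: 1 + x + x^2 + x^3

f + g = 1 + x + x^2 + x^3


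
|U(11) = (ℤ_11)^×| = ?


U(n) is the group of units mod n; |U(n)| = φ(n)
|U(11)| = φ(11) = 10

|U(11) = (ℤ_11)^×| = 10


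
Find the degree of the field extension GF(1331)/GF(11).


GF(1331) = GF(11^3), so the extension degree is 3

[GF(1331)/GF(11)] = 3


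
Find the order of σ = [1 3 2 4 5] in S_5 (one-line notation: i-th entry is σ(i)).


Cycle decomposition: (2 3)
Cycle lengths: 2
Order = lcm(2) = 2

ord(σ) = 2


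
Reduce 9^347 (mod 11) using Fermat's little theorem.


Fermat's little theorem: if p is prime and gcd(a,p)=1, then a^(p-1) ≡ 1 (mod p)
p = 11 is prime, gcd(9,11) = 1
Reduce exponent: 347 mod 10 = 7
So 9^347 ≡ 9^7 (mod 11)
9^7 mod 11 = 4

9^347 ≡ 4 (mod 11)


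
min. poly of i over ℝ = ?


i satisfies x² + 1 = 0, irreducible over ℝ

Minimal polynomial: x² + 1


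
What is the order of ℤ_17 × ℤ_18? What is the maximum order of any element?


|ℤ_17 × ℤ_18| = 17 × 18 = 306
Max element order = lcm(17,18) = 306
Cyclic? Yes (gcd=1)

|ℤ_17×ℤ_18| = 306, max element order = 306


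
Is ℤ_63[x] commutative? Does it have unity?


ℤ_63 has zero divisors (3·21 ≡ 0), and these lift to constant zero divisors in ℤ_63[x]; so not an integral domain
Commutative: Yes
Integral domain: No
Has unity: Yes

ℤ_63[x]: Commutative=Yes, Unity=Yes


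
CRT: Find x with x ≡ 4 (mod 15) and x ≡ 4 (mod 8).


m₁ = 15, m₂ = 8, gcd = 1, so CRT applies. M = m₁·m₂ = 120
Let M₁ = M/m₁ = 8, M₂ = M/m₂ = 15
Find y₁ ≡ M₁⁻¹ (mod m₁): 8⁻¹ ≡ 2 (mod 15)
Find y₂ ≡ M₂⁻¹ (mod m₂): 15⁻¹ ≡ 7 (mod 8)
x = a₁·M₁·y₁ + a₂·M₂·y₂ = 4·8·2 + 4·15·7 = 484
Reduce mod 120: x ≡ 4
Check: 4 mod 15 = 4 ✓, 4 mod 8 = 4 ✓

x ≡ 4 (mod 120)


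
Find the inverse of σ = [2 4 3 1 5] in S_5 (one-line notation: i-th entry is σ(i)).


To find σ⁻¹, swap domain and range:
σ(1) = 2 → σ⁻¹(2) = 1
σ(2) = 4 → σ⁻¹(4) = 2
σ(3) = 3 → σ⁻¹(3) = 3
σ(4) = 1 → σ⁻¹(1) = 4
σ(5) = 5 → σ⁻¹(5) = 5

σ⁻¹ = [4 1 3 2 5]


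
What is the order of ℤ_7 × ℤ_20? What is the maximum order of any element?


|ℤ_7 × ℤ_20| = 7 × 20 = 140
Max element order = lcm(7,20) = 140
Cyclic? Yes (gcd=1)

|ℤ_7×ℤ_20| = 140, max element order = 140


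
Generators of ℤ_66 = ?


g generates ℤ_n iff gcd(g,n) = 1
Prime factors of 66: 2, 3, 11
Generators are g ∈ {1,...,65} not divisible by any of these primes.
Generators: {1, 5, 7, 13, 17, 19, 23, 25, 29, 31, 35, 37, 41, 43, 47, 49, 53, 59, 61, 65}
Number of generators = φ(66) = 20

Generators of ℤ_66 = {1, 5, 7, 13, 17, 19, 23, 25, 29, 31, 35, 37, 41, 43, 47, 49, 53, 59, 61, 65}


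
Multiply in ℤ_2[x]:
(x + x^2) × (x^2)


Expand and collect like terms; reduce coefficients mod 2:
x^0: 0·0 = 0 ≡ 0 (mod 2)
x^1: 0·0 + 1·0 = 0 ≡ 0 (mod 2)
x^2: 0·1 + 1·0 + 1·0 = 0 ≡ 0 (mod 2)
x^3: 1·1 + 1·0 = 1 ≡ 1 (mod 2)
x^4: 1·1 = 1 ≡ 1 (mod 2)
Result: x^3 + x^4

f · g = x^3 + x^4


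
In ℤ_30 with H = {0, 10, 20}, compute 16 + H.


16 + H = {16 + h (mod 30) : h ∈ H}
16+0=16, 16+10=26, 16+20=6
16 + H = {6, 16, 26} = 6 + H

16 + H = {6, 16, 26}


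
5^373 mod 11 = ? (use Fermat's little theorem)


Fermat's little theorem: if p is prime and gcd(a,p)=1, then a^(p-1) ≡ 1 (mod p)
p = 11 is prime, gcd(5,11) = 1
Reduce exponent: 373 mod 10 = 3
So 5^373 ≡ 5^3 (mod 11)
5^3 mod 11 = 4

5^373 ≡ 4 (mod 11)


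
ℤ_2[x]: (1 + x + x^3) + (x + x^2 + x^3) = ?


Add coefficients mod 2:
x^0: 1 + 0 = 1 (mod 2)
x^1: 1 + 1 = 0 (mod 2)
x^2: 0 + 1 = 1 (mod 2)
x^3: 1 + 1 = 0 (mod 2)
Result: 1 + x^2

f + g = 1 + x^2


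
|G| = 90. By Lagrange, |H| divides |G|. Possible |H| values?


Lagrange's theorem: |H| divides |G|
|G| = 90
Divisors of 90: 1, 2, 3, 5, 6, 9, 10, 15, 18, 30, 45, 90

Possible subgroup orders: {1, 2, 3, 5, 6, 9, 10, 15, 18, 30, 45, 90}


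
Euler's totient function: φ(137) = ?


Factor n: 137 = 137
φ(n) = n · ∏(1 - 1/p) over distinct primes p | n
φ(137) = 137 · (1 - 1/137) = 136

φ(137) = 136


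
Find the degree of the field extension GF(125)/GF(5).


GF(125) = GF(5^3), so the extension degree is 3

[GF(125)/GF(5)] = 3


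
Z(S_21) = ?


Z(G) = {g ∈ G | gx = xg for all x ∈ G}
S_n is non-abelian for n ≥ 3; Z(S_21) is trivial

Z(S_21) = {e}


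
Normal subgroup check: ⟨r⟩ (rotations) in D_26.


H = ⟨r⟩ (rotations) in D_26
The rotation subgroup ⟨r⟩ has index 2 in D_26, so it is normal

Yes, normal subgroup


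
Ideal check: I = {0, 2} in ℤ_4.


Check ideal conditions for I = {0, 2} in ℤ_4:
(1) I is an additive subgroup? Yes
(2) For r ∈ ℤ_4 and a ∈ I: r·a ∈ I? Yes

Yes, I is an ideal of ℤ_4


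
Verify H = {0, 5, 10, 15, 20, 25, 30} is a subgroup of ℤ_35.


Subgroup test for H = {0, 5, 10, 15, 20, 25, 30} in (ℤ_35, +):
(1) 0 ∈ H? Yes
(2) Closure: for all a,b ∈ H, (a+b) mod 35 ∈ H? Yes
(3) Inverses: for all a ∈ H, -a mod 35 ∈ H? Yes

Yes, H is a subgroup of ℤ_35


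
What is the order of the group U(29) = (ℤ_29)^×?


U(n) is the group of units mod n; |U(n)| = φ(n)
|U(29)| = φ(29) = 28

|U(29) = (ℤ_29)^×| = 28


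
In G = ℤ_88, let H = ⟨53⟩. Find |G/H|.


|⟨53⟩| = n / gcd(53, 88) = 88 / 1 = 88
H is normal (ℤ_88 is abelian).
|G/H| = |G| / |H| = 88 / 88 = 1

|G/H| = 1


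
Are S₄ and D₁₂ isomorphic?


Comparing S₄ and D₁₂:
S₄ has trivial center; D₁₂ has center {e, r⁶}

No, S₄ ≇ D₁₂


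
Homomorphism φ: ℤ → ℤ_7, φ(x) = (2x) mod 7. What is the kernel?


Kernel = preimage of identity
ker(φ) = {x ∈ ℤ : 2x ≡ 0 (mod 7)}. gcd(2,7) = 1, so 2x ≡ 0 (mod 7) ⟺ x ≡ 0 (mod 7/1 = 7). Hence ker(φ) = 7ℤ

ker(φ) = 7ℤ


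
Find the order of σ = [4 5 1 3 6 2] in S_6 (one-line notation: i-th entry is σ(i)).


Cycle decomposition: (1 4 3) (2 5 6)
Cycle lengths: 3, 3
Order = lcm(3, 3) = 3

ord(σ) = 3


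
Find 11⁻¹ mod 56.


Use the extended Euclidean algorithm to write 1 = 11·s + 56·t; then s mod 56 is the inverse.
Euclidean algorithm:
  11 = 0·56 + 11
  56 = 5·11 + 1
  11 = 11·1 + 0
gcd(11,56) = 1
Back-substitution gives: 11·(-5) + 56·(1) = 1
So 11⁻¹ ≡ -5 ≡ 51 (mod 56)
Check: 11 × 51 = 561 ≡ 1 (mod 56) ✓

11⁻¹ ≡ 51 (mod 56)


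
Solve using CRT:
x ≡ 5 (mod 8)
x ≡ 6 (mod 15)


m₁ = 8, m₂ = 15, gcd = 1, so CRT applies. M = m₁·m₂ = 120
Let M₁ = M/m₁ = 15, M₂ = M/m₂ = 8
Find y₁ ≡ M₁⁻¹ (mod m₁): 15⁻¹ ≡ 7 (mod 8)
Find y₂ ≡ M₂⁻¹ (mod m₂): 8⁻¹ ≡ 2 (mod 15)
x = a₁·M₁·y₁ + a₂·M₂·y₂ = 5·15·7 + 6·8·2 = 621
Reduce mod 120: x ≡ 21
Check: 21 mod 8 = 5 ✓, 21 mod 15 = 6 ✓

x ≡ 21 (mod 120)


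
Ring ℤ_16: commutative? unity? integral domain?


ℤ_16 is a commutative ring with unity 1; 16 = 2×8 is composite, so 2·8 ≡ 0 gives zero divisors (not an integral domain)
Commutative: Yes
Integral domain: No
Has unity: Yes

ℤ_16: Commutative=Yes, Unity=Yes


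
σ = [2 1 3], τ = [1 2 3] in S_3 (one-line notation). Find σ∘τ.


σ∘τ: apply τ first, then σ
1 →τ 1 →σ 2
2 →τ 2 →σ 1
3 →τ 3 →σ 3

σ∘τ = [2 1 3]


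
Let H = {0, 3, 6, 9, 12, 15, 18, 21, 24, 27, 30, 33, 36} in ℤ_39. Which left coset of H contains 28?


28 + H = {28 + h (mod 39) : h ∈ H}
28+0=28, 28+3=31, 28+6=34, 28+9=37, 28+12=1, 28+15=4, 28+18=7, 28+21=10, 28+24=13, 28+27=16, 28+30=19, 28+33=22, 28+36=25
28 + H = {1, 4, 7, 10, 13, 16, 19, 22, 25, 28, 31, 34, 37} = 1 + H

28 + H = {1, 4, 7, 10, 13, 16, 19, 22, 25, 28, 31, 34, 37}


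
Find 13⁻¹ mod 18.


Use the extended Euclidean algorithm to write 1 = 13·s + 18·t; then s mod 18 is the inverse.
Euclidean algorithm:
  13 = 0·18 + 13
  18 = 1·13 + 5
  13 = 2·5 + 3
  5 = 1·3 + 2
  3 = 1·2 + 1
  2 = 2·1 + 0
gcd(13,18) = 1
Back-substitution gives: 13·(7) + 18·(-5) = 1
So 13⁻¹ ≡ 7 ≡ 7 (mod 18)
Check: 13 × 7 = 91 ≡ 1 (mod 18) ✓

13⁻¹ ≡ 7 (mod 18)


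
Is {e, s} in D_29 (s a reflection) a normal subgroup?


H = {e, s} in D_29 (s a reflection)
r·s·r⁻¹ = sr⁻² ≠ s for n ≥ 3, so {e, s} is not closed under conjugation

No, not a normal subgroup


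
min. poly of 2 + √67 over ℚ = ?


Let α = 2 + √67. Then α - 2 = √67, so (α - 2)² = 67, giving α² - 4α - 63 = 0. Degree 2 and α ∉ ℚ, so this is the minimal polynomial.

Minimal polynomial: x² - 4x - 63


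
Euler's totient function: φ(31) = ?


Factor n: 31 = 31
φ(n) = n · ∏(1 - 1/p) over distinct primes p | n
φ(31) = 31 · (1 - 1/31) = 30

φ(31) = 30


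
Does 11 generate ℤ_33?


g generates ℤ_n iff gcd(g, n) = 1
gcd(11, 33) = 11
Since gcd = 11 ≠ 1, ⟨11⟩ has order 3 < 33, so 11 is not a generator.

No, 11 does not generate ℤ_33


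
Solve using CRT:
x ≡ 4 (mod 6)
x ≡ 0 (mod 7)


m₁ = 6, m₂ = 7, gcd = 1, so CRT applies. M = m₁·m₂ = 42
Let M₁ = M/m₁ = 7, M₂ = M/m₂ = 6
Find y₁ ≡ M₁⁻¹ (mod m₁): 7⁻¹ ≡ 1 (mod 6)
Find y₂ ≡ M₂⁻¹ (mod m₂): 6⁻¹ ≡ 6 (mod 7)
x = a₁·M₁·y₁ + a₂·M₂·y₂ = 4·7·1 + 0·6·6 = 28
Reduce mod 42: x ≡ 28
Check: 28 mod 6 = 4 ✓, 28 mod 7 = 0 ✓

x ≡ 28 (mod 42)


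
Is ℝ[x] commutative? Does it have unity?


Polynomial ring over ℝ (an integral domain) is a commutative integral domain with unity 1
Commutative: Yes
Integral domain: Yes
Has unity: Yes

ℝ[x]: Commutative=Yes, Unity=Yes


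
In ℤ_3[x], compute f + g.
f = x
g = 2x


Add coefficients mod 3:
x^0: 0 + 0 = 0 (mod 3)
x^1: 1 + 2 = 0 (mod 3)
Result: 0

f + g = 0


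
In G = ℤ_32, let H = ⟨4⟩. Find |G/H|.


|⟨4⟩| = n / gcd(4, 32) = 32 / 4 = 8
H is normal (ℤ_32 is abelian).
|G/H| = |G| / |H| = 32 / 8 = 4

|G/H| = 4


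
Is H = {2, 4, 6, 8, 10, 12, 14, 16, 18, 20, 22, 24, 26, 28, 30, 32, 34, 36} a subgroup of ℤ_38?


Subgroup test for H = {2, 4, 6, 8, 10, 12, 14, 16, 18, 20, 22, 24, 26, 28, 30, 32, 34, 36} in (ℤ_38, +):
(1) 0 ∈ H? No
(2) Closure: for all a,b ∈ H, (a+b) mod 38 ∈ H? No  [counterexample: 2 + 36 = 0 ∉ H]
(3) Inverses: for all a ∈ H, -a mod 38 ∈ H? Yes

No, H is not a subgroup of ℤ_38


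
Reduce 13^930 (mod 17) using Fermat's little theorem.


Fermat's little theorem: if p is prime and gcd(a,p)=1, then a^(p-1) ≡ 1 (mod p)
p = 17 is prime, gcd(13,17) = 1
Reduce exponent: 930 mod 16 = 2
So 13^930 ≡ 13^2 (mod 17)
13^2 mod 17 = 16

13^930 ≡ 16 (mod 17)


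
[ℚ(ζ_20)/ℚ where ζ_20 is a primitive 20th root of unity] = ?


[ℚ(ζ_n):ℚ] = deg Φ_n(x) = φ(n). Here φ(20) = 8

[ℚ(ζ_20)/ℚ where ζ_20 is a primitive 20th root of unity] = 8


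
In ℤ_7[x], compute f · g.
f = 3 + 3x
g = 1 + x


Expand and collect like terms; reduce coefficients mod 7:
x^0: 3·1 = 3 ≡ 3 (mod 7)
x^1: 3·1 + 3·1 = 6 ≡ 6 (mod 7)
x^2: 3·1 = 3 ≡ 3 (mod 7)
Result: 3 + 6x + 3x^2

f · g = 3 + 6x + 3x^2


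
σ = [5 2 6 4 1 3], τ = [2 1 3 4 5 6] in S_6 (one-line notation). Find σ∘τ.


σ∘τ: apply τ first, then σ
1 →τ 2 →σ 2
2 →τ 1 →σ 5
3 →τ 3 →σ 6
4 →τ 4 →σ 4
5 →τ 5 →σ 1
6 →τ 6 →σ 3

σ∘τ = [2 5 6 4 1 3]


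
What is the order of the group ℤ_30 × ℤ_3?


|A × B| = |A| · |B|
|ℤ_30 × ℤ_3| = 30 × 3 = 90

|ℤ_30 × ℤ_3| = 90


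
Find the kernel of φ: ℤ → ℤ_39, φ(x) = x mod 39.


Kernel = preimage of identity
ker(φ) = {x ∈ ℤ : x ≡ 0 (mod 39)} = 39ℤ = {0, ±39, ±78, ...}

ker(φ) = 39ℤ


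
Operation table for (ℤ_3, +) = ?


Elements: {0, 1, 2}
Operation: addition mod 3
Entry (a, b) = (a + b) mod 3

Cayley table:
  | 0 | 1 | 2
0 | 0 | 1 | 2
1 | 1 | 2 | 0
2 | 2 | 0 | 1


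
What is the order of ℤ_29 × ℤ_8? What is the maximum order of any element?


|ℤ_29 × ℤ_8| = 29 × 8 = 232
Max element order = lcm(29,8) = 232
Cyclic? Yes (gcd=1)

|ℤ_29×ℤ_8| = 232, max element order = 232


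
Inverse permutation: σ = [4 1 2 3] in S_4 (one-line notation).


To find σ⁻¹, swap domain and range:
σ(1) = 4 → σ⁻¹(4) = 1
σ(2) = 1 → σ⁻¹(1) = 2
σ(3) = 2 → σ⁻¹(2) = 3
σ(4) = 3 → σ⁻¹(3) = 4

σ⁻¹ = [2 3 4 1]


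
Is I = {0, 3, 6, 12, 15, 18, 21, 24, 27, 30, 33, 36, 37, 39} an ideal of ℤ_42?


Check ideal conditions for I = {0, 3, 6, 12, 15, 18, 21, 24, 27, 30, 33, 36, 37, 39} in ℤ_42:
(1) I is an additive subgroup? No
(2) For r ∈ ℤ_42 and a ∈ I: r·a ∈ I? No  [counterexample: r=2, a=37, r·a mod 42 = 32 ∉ I]

No, I is not an ideal of ℤ_42


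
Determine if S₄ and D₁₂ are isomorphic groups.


Comparing S₄ and D₁₂:
S₄ has trivial center; D₁₂ has center {e, r⁶}

No, S₄ ≇ D₁₂


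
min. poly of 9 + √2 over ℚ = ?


Let α = 9 + √2. Then α - 9 = √2, so (α - 9)² = 2, giving α² - 18α + 79 = 0. Degree 2 and α ∉ ℚ, so this is the minimal polynomial.

Minimal polynomial: x² - 18x + 79


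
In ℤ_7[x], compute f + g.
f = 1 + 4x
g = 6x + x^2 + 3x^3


Add coefficients mod 7:
x^0: 1 + 0 = 1 (mod 7)
x^1: 4 + 6 = 3 (mod 7)
x^2: 0 + 1 = 1 (mod 7)
x^3: 0 + 3 = 3 (mod 7)
Result: 1 + 3x + x^2 + 3x^3

f + g = 1 + 3x + x^2 + 3x^3


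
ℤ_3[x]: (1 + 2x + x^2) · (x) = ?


Expand and collect like terms; reduce coefficients mod 3:
x^0: 1·0 = 0 ≡ 0 (mod 3)
x^1: 1·1 + 2·0 = 1 ≡ 1 (mod 3)
x^2: 2·1 + 1·0 = 2 ≡ 2 (mod 3)
x^3: 1·1 = 1 ≡ 1 (mod 3)
Result: x + 2x^2 + x^3

f · g = x + 2x^2 + x^3


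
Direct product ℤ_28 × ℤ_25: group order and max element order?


|ℤ_28 × ℤ_25| = 28 × 25 = 700
Max element order = lcm(28,25) = 700
Cyclic? Yes (gcd=1)

|ℤ_28×ℤ_25| = 700, max element order = 700


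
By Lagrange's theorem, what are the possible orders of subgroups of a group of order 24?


Lagrange's theorem: |H| divides |G|
|G| = 24
Divisors of 24: 1, 2, 3, 4, 6, 8, 12, 24

Possible subgroup orders: {1, 2, 3, 4, 6, 8, 12, 24}


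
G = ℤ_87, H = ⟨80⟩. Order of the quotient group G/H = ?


|⟨80⟩| = n / gcd(80, 87) = 87 / 1 = 87
H is normal (ℤ_87 is abelian).
|G/H| = |G| / |H| = 87 / 87 = 1

|G/H| = 1


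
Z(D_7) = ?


Z(G) = {g ∈ G | gx = xg for all x ∈ G}
For odd n, Z(D_n) = {e}: no nontrivial rotation commutes with all reflections

Z(D_7) = {e}


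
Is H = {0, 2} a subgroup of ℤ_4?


Subgroup test for H = {0, 2} in (ℤ_4, +):
(1) 0 ∈ H? Yes
(2) Closure: for all a,b ∈ H, (a+b) mod 4 ∈ H? Yes
(3) Inverses: for all a ∈ H, -a mod 4 ∈ H? Yes

Yes, H is a subgroup of ℤ_4


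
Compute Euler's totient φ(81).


Factor n: 81 = 3^4
φ(n) = n · ∏(1 - 1/p) over distinct primes p | n
φ(81) = 81 · (1 - 1/3) = 54

φ(81) = 54


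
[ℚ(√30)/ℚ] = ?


√30 has minimal polynomial x² - 30 (irreducible over ℚ since 30 is squarefree)

[ℚ(√30)/ℚ] = 2


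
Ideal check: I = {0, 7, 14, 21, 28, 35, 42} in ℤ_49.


Check ideal conditions for I = {0, 7, 14, 21, 28, 35, 42} in ℤ_49:
(1) I is an additive subgroup? Yes
(2) For r ∈ ℤ_49 and a ∈ I: r·a ∈ I? Yes

Yes, I is an ideal of ℤ_49


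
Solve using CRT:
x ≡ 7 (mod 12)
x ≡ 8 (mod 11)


m₁ = 12, m₂ = 11, gcd = 1, so CRT applies. M = m₁·m₂ = 132
Let M₁ = M/m₁ = 11, M₂ = M/m₂ = 12
Find y₁ ≡ M₁⁻¹ (mod m₁): 11⁻¹ ≡ 11 (mod 12)
Find y₂ ≡ M₂⁻¹ (mod m₂): 12⁻¹ ≡ 1 (mod 11)
x = a₁·M₁·y₁ + a₂·M₂·y₂ = 7·11·11 + 8·12·1 = 943
Reduce mod 132: x ≡ 19
Check: 19 mod 12 = 7 ✓, 19 mod 11 = 8 ✓

x ≡ 19 (mod 132)


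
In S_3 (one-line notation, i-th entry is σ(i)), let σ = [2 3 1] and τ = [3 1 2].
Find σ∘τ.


σ∘τ: apply τ first, then σ
1 →τ 3 →σ 1
2 →τ 1 →σ 2
3 →τ 2 →σ 3

σ∘τ = [1 2 3]


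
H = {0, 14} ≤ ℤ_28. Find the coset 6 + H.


6 + H = {6 + h (mod 28) : h ∈ H}
6+0=6, 6+14=20

6 + H = {6, 20}


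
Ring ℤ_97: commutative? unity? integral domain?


ℤ_97 is a commutative ring with unity 1; 97 is prime, so ℤ_97 is a field (hence an integral domain)
Commutative: Yes
Integral domain: Yes
Has unity: Yes

ℤ_97: Commutative=Yes, Unity=Yes


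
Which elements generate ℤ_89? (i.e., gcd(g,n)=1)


g generates ℤ_n iff gcd(g,n) = 1
Prime factors of 89: 89
Generators are g ∈ {1,...,88} not divisible by any of these primes.
Generators: {1, 2, 3, 4, 5, 6, 7, 8, 9, 10, 11, 12, 13, 14, 15, 16, 17, 18, 19, 20, 21, 22, 23, 24, 25, 26, 27, 28, 29, 30, 31, 32, 33, 34, 35, 36, 37, 38, 39, 40, 41, 42, 43, 44, 45, 46, 47, 48, 49, 50, 51, 52, 53, 54, 55, 56, 57, 58, 59, 60, 61, 62, 63, 64, 65, 66, 67, 68, 69, 70, 71, 72, 73, 74, 75, 76, 77, 78, 79, 80, 81, 82, 83, 84, 85, 86, 87, 88}
Number of generators = φ(89) = 88

Generators of ℤ_89 = {1, 2, 3, 4, 5, 6, 7, 8, 9, 10, 11, 12, 13, 14, 15, 16, 17, 18, 19, 20, 21, 22, 23, 24, 25, 26, 27, 28, 29, 30, 31, 32, 33, 34, 35, 36, 37, 38, 39, 40, 41, 42, 43, 44, 45, 46, 47, 48, 49, 50, 51, 52, 53, 54, 55, 56, 57, 58, 59, 60, 61, 62, 63, 64, 65, 66, 67, 68, 69, 70, 71, 72, 73, 74, 75, 76, 77, 78, 79, 80, 81, 82, 83, 84, 85, 86, 87, 88}


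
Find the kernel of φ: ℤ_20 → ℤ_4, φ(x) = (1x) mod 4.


Kernel = preimage of identity
ker(φ) = {x ∈ ℤ_20 : 1x ≡ 0 (mod 4)}. Since 4 | 20, φ is well-defined. The kernel is the cyclic subgroup ⟨4⟩ of ℤ_20 (order 5), i.e. {0, 4, 8, 12, 16}

ker(φ) = {0, 4, 8, 12, 16}


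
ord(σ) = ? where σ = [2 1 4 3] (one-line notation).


Cycle decomposition: (1 2) (3 4)
Cycle lengths: 2, 2
Order = lcm(2, 2) = 2

ord(σ) = 2


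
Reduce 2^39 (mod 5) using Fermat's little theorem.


Fermat's little theorem: if p is prime and gcd(a,p)=1, then a^(p-1) ≡ 1 (mod p)
p = 5 is prime, gcd(2,5) = 1
Reduce exponent: 39 mod 4 = 3
So 2^39 ≡ 2^3 (mod 5)
2^3 mod 5 = 3

2^39 ≡ 3 (mod 5)


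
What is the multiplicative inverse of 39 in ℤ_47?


Use the extended Euclidean algorithm to write 1 = 39·s + 47·t; then s mod 47 is the inverse.
Euclidean algorithm:
  39 = 0·47 + 39
  47 = 1·39 + 8
  39 = 4·8 + 7
  8 = 1·7 + 1
  7 = 7·1 + 0
gcd(39,47) = 1
Back-substitution gives: 39·(-6) + 47·(5) = 1
So 39⁻¹ ≡ -6 ≡ 41 (mod 47)
Check: 39 × 41 = 1599 ≡ 1 (mod 47) ✓

39⁻¹ ≡ 41 (mod 47)


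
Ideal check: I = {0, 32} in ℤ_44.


Check ideal conditions for I = {0, 32} in ℤ_44:
(1) I is an additive subgroup? No
(2) For r ∈ ℤ_44 and a ∈ I: r·a ∈ I? No  [counterexample: r=2, a=32, r·a mod 44 = 20 ∉ I]

No, I is not an ideal of ℤ_44


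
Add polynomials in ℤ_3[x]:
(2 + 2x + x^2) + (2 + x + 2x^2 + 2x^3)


Add coefficients mod 3:
x^0: 2 + 2 = 1 (mod 3)
x^1: 2 + 1 = 0 (mod 3)
x^2: 1 + 2 = 0 (mod 3)
x^3: 0 + 2 = 2 (mod 3)
Result: 1 + 2x^3

f + g = 1 + 2x^3


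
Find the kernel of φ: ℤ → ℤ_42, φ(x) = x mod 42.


Kernel = preimage of identity
ker(φ) = {x ∈ ℤ : x ≡ 0 (mod 42)} = 42ℤ = {0, ±42, ±84, ...}

ker(φ) = 42ℤ


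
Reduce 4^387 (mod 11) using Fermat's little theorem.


Fermat's little theorem: if p is prime and gcd(a,p)=1, then a^(p-1) ≡ 1 (mod p)
p = 11 is prime, gcd(4,11) = 1
Reduce exponent: 387 mod 10 = 7
So 4^387 ≡ 4^7 (mod 11)
4^7 mod 11 = 5

4^387 ≡ 5 (mod 11)


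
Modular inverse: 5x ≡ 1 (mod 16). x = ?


Use the extended Euclidean algorithm to write 1 = 5·s + 16·t; then s mod 16 is the inverse.
Euclidean algorithm:
  5 = 0·16 + 5
  16 = 3·5 + 1
  5 = 5·1 + 0
gcd(5,16) = 1
Back-substitution gives: 5·(-3) + 16·(1) = 1
So 5⁻¹ ≡ -3 ≡ 13 (mod 16)
Check: 5 × 13 = 65 ≡ 1 (mod 16) ✓

5⁻¹ ≡ 13 (mod 16)


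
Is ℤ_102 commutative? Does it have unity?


ℤ_102 is a commutative ring with unity 1; 102 = 2×51 is composite, so 2·51 ≡ 0 gives zero divisors (not an integral domain)
Commutative: Yes
Integral domain: No
Has unity: Yes

ℤ_102: Commutative=Yes, Unity=Yes


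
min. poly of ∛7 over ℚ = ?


∛7 satisfies x³ - 7 = 0, irreducible over ℚ (no rational root; 7 is not a perfect cube)

Minimal polynomial: x³ - 7


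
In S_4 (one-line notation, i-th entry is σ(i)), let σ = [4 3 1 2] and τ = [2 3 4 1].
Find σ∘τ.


σ∘τ: apply τ first, then σ
1 →τ 2 →σ 3
2 →τ 3 →σ 1
3 →τ 4 →σ 2
4 →τ 1 →σ 4

σ∘τ = [3 1 2 4]


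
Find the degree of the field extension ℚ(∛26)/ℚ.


∛26 has minimal polynomial x³ - 26 (irreducible over ℚ since 26 is not a perfect cube)

[ℚ(∛26)/ℚ] = 3


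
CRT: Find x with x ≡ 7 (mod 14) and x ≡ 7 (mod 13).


m₁ = 14, m₂ = 13, gcd = 1, so CRT applies. M = m₁·m₂ = 182
Let M₁ = M/m₁ = 13, M₂ = M/m₂ = 14
Find y₁ ≡ M₁⁻¹ (mod m₁): 13⁻¹ ≡ 13 (mod 14)
Find y₂ ≡ M₂⁻¹ (mod m₂): 14⁻¹ ≡ 1 (mod 13)
x = a₁·M₁·y₁ + a₂·M₂·y₂ = 7·13·13 + 7·14·1 = 1281
Reduce mod 182: x ≡ 7
Check: 7 mod 14 = 7 ✓, 7 mod 13 = 7 ✓

x ≡ 7 (mod 182)


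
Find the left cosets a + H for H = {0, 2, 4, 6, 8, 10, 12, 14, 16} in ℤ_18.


H = {0, 2, 4, 6, 8, 10, 12, 14, 16}, |H| = 9
Number of cosets = |G|/|H| = 18/9 = 2
0 + H = {0, 2, 4, 6, 8, 10, 12, 14, 16}
1 + H = {1, 3, 5, 7, 9, 11, 13, 15, 17}

Cosets: 0+H={0,2,4,6,8,10,12,14,16}; 1+H={1,3,5,7,9,11,13,15,17}


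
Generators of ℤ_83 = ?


g generates ℤ_n iff gcd(g,n) = 1
Prime factors of 83: 83
Generators are g ∈ {1,...,82} not divisible by any of these primes.
Generators: {1, 2, 3, 4, 5, 6, 7, 8, 9, 10, 11, 12, 13, 14, 15, 16, 17, 18, 19, 20, 21, 22, 23, 24, 25, 26, 27, 28, 29, 30, 31, 32, 33, 34, 35, 36, 37, 38, 39, 40, 41, 42, 43, 44, 45, 46, 47, 48, 49, 50, 51, 52, 53, 54, 55, 56, 57, 58, 59, 60, 61, 62, 63, 64, 65, 66, 67, 68, 69, 70, 71, 72, 73, 74, 75, 76, 77, 78, 79, 80, 81, 82}
Number of generators = φ(83) = 82

Generators of ℤ_83 = {1, 2, 3, 4, 5, 6, 7, 8, 9, 10, 11, 12, 13, 14, 15, 16, 17, 18, 19, 20, 21, 22, 23, 24, 25, 26, 27, 28, 29, 30, 31, 32, 33, 34, 35, 36, 37, 38, 39, 40, 41, 42, 43, 44, 45, 46, 47, 48, 49, 50, 51, 52, 53, 54, 55, 56, 57, 58, 59, 60, 61, 62, 63, 64, 65, 66, 67, 68, 69, 70, 71, 72, 73, 74, 75, 76, 77, 78, 79, 80, 81, 82}


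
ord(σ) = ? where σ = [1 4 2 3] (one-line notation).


Cycle decomposition: (2 4 3)
Cycle lengths: 3
Order = lcm(3) = 3

ord(σ) = 3


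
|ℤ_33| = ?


ℤ_n has n elements.

|ℤ_33| = 33


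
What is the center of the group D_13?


Z(G) = {g ∈ G | gx = xg for all x ∈ G}
For odd n, Z(D_n) = {e}: no nontrivial rotation commutes with all reflections

Z(D_13) = {e}


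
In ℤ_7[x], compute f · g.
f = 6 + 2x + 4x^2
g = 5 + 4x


Expand and collect like terms; reduce coefficients mod 7:
x^0: 6·5 = 30 ≡ 2 (mod 7)
x^1: 6·4 + 2·5 = 34 ≡ 6 (mod 7)
x^2: 2·4 + 4·5 = 28 ≡ 0 (mod 7)
x^3: 4·4 = 16 ≡ 2 (mod 7)
Result: 2 + 6x + 2x^3

f · g = 2 + 6x + 2x^3


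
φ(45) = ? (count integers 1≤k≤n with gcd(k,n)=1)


Factor n: 45 = 3^2 × 5
φ(n) = n · ∏(1 - 1/p) over distinct primes p | n
φ(45) = 45 · (1 - 1/3) · (1 - 1/5) = 24

φ(45) = 24


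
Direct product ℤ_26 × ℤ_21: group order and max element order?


|ℤ_26 × ℤ_21| = 26 × 21 = 546
Max element order = lcm(26,21) = 546
Cyclic? Yes (gcd=1)

|ℤ_26×ℤ_21| = 546, max element order = 546


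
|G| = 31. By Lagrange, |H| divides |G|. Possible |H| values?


Lagrange's theorem: |H| divides |G|
|G| = 31
Divisors of 31: 1, 31

Possible subgroup orders: {1, 31}


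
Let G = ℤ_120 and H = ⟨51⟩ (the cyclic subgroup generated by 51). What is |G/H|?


|⟨51⟩| = n / gcd(51, 120) = 120 / 3 = 40
H is normal (ℤ_120 is abelian).
|G/H| = |G| / |H| = 120 / 40 = 3

|G/H| = 3


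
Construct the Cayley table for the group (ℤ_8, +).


Elements: {0, 1, 2, 3, 4, 5, 6, 7}
Operation: addition mod 8
Entry (a, b) = (a + b) mod 8

Cayley table:
  | 0 | 1 | 2 | 3 | 4 | 5 | 6 | 7
0 | 0 | 1 | 2 | 3 | 4 | 5 | 6 | 7
1 | 1 | 2 | 3 | 4 | 5 | 6 | 7 | 0
2 | 2 | 3 | 4 | 5 | 6 | 7 | 0 | 1
3 | 3 | 4 | 5 | 6 | 7 | 0 | 1 | 2
4 | 4 | 5 | 6 | 7 | 0 | 1 | 2 | 3
5 | 5 | 6 | 7 | 0 | 1 | 2 | 3 | 4
6 | 6 | 7 | 0 | 1 | 2 | 3 | 4 | 5
7 | 7 | 0 | 1 | 2 | 3 | 4 | 5 | 6


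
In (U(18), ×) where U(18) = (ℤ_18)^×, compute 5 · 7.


Operation: multiplication mod 18
5 · 7 = (a × b) mod 18 with a = 5, b = 7

5 · 7 = 17


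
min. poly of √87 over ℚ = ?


√87 satisfies x² - 87 = 0, irreducible over ℚ since 87 is squarefree

Minimal polynomial: x² - 87


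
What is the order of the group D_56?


|D_n| = 2n (n rotations and n reflections)
|D_56| = 2×56 = 112

|D_56| = 112


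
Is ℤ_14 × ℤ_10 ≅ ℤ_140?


Comparing ℤ_14 × ℤ_10 and ℤ_140:
gcd(14,10) = 2 ≠ 1. Max element order in ℤ_14×ℤ_10 is lcm(14,10) = 70 < 140, so it has no element of order 140

No, ℤ_14 × ℤ_10 ≇ ℤ_140


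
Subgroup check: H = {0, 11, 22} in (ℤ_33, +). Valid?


Subgroup test for H = {0, 11, 22} in (ℤ_33, +):
(1) 0 ∈ H? Yes
(2) Closure: for all a,b ∈ H, (a+b) mod 33 ∈ H? Yes
(3) Inverses: for all a ∈ H, -a mod 33 ∈ H? Yes

Yes, H is a subgroup of ℤ_33


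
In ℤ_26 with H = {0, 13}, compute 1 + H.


1 + H = {1 + h (mod 26) : h ∈ H}
1+0=1, 1+13=14

1 + H = {1, 14}


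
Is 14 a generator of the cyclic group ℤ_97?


g generates ℤ_n iff gcd(g, n) = 1
gcd(14, 97) = 1
Since gcd = 1, 14 is a generator.

Yes, 14 generates ℤ_97


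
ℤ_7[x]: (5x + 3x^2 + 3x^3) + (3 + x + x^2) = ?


Add coefficients mod 7:
x^0: 0 + 3 = 3 (mod 7)
x^1: 5 + 1 = 6 (mod 7)
x^2: 3 + 1 = 4 (mod 7)
x^3: 3 + 0 = 3 (mod 7)
Result: 3 + 6x + 4x^2 + 3x^3

f + g = 3 + 6x + 4x^2 + 3x^3


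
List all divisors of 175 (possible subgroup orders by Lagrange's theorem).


Lagrange's theorem: |H| divides |G|
|G| = 175
Divisors of 175: 1, 5, 7, 25, 35, 175

Possible subgroup orders: {1, 5, 7, 25, 35, 175}


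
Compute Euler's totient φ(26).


φ(n) = count of k ∈ {1,...,n} with gcd(k,n)=1
Coprimes to 26: {1, 3, 5, 7, 9, 11, 15, 17, 19, 21, 23, 25}
Count: 12

φ(26) = 12


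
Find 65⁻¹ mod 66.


Use the extended Euclidean algorithm to write 1 = 65·s + 66·t; then s mod 66 is the inverse.
Euclidean algorithm:
  65 = 0·66 + 65
  66 = 1·65 + 1
  65 = 65·1 + 0
gcd(65,66) = 1
Back-substitution gives: 65·(-1) + 66·(1) = 1
So 65⁻¹ ≡ -1 ≡ 65 (mod 66)
Check: 65 × 65 = 4225 ≡ 1 (mod 66) ✓

65⁻¹ ≡ 65 (mod 66)


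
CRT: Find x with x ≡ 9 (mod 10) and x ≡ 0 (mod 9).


m₁ = 10, m₂ = 9, gcd = 1, so CRT applies. M = m₁·m₂ = 90
Let M₁ = M/m₁ = 9, M₂ = M/m₂ = 10
Find y₁ ≡ M₁⁻¹ (mod m₁): 9⁻¹ ≡ 9 (mod 10)
Find y₂ ≡ M₂⁻¹ (mod m₂): 10⁻¹ ≡ 1 (mod 9)
x = a₁·M₁·y₁ + a₂·M₂·y₂ = 9·9·9 + 0·10·1 = 729
Reduce mod 90: x ≡ 9
Check: 9 mod 10 = 9 ✓, 9 mod 9 = 0 ✓

x ≡ 9 (mod 90)


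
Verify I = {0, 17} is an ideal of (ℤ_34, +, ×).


Check ideal conditions for I = {0, 17} in ℤ_34:
(1) I is an additive subgroup? Yes
(2) For r ∈ ℤ_34 and a ∈ I: r·a ∈ I? Yes

Yes, I is an ideal of ℤ_34


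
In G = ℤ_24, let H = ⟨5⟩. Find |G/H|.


|⟨5⟩| = n / gcd(5, 24) = 24 / 1 = 24
H is normal (ℤ_24 is abelian).
|G/H| = |G| / |H| = 24 / 24 = 1

|G/H| = 1


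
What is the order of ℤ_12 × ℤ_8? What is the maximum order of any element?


|ℤ_12 × ℤ_8| = 12 × 8 = 96
Max element order = lcm(12,8) = 24
Cyclic? No (gcd=4)

|ℤ_12×ℤ_8| = 96, max element order = 24


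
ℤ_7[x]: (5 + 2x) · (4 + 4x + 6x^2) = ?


Expand and collect like terms; reduce coefficients mod 7:
x^0: 5·4 = 20 ≡ 6 (mod 7)
x^1: 5·4 + 2·4 = 28 ≡ 0 (mod 7)
x^2: 5·6 + 2·4 = 38 ≡ 3 (mod 7)
x^3: 2·6 = 12 ≡ 5 (mod 7)
Result: 6 + 3x^2 + 5x^3

f · g = 6 + 3x^2 + 5x^3


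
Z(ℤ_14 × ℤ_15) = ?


Z(G) = {g ∈ G | gx = xg for all x ∈ G}
Direct product of abelian groups is abelian, so Z(G) = G

Z(ℤ_14 × ℤ_15) = ℤ_14 × ℤ_15


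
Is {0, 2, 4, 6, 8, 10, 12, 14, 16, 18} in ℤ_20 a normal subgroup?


H = {0, 2, 4, 6, 8, 10, 12, 14, 16, 18} in ℤ_20
ℤ_20 is abelian; every subgroup of an abelian group is normal

Yes, normal subgroup


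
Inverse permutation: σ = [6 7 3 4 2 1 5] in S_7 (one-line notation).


To find σ⁻¹, swap domain and range:
σ(1) = 6 → σ⁻¹(6) = 1
σ(2) = 7 → σ⁻¹(7) = 2
σ(3) = 3 → σ⁻¹(3) = 3
σ(4) = 4 → σ⁻¹(4) = 4
σ(5) = 2 → σ⁻¹(2) = 5
σ(6) = 1 → σ⁻¹(1) = 6
σ(7) = 5 → σ⁻¹(5) = 7

σ⁻¹ = [6 5 3 4 7 1 2]


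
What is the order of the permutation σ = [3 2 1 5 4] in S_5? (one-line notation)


Cycle decomposition: (1 3) (4 5)
Cycle lengths: 2, 2
Order = lcm(2, 2) = 2

ord(σ) = 2


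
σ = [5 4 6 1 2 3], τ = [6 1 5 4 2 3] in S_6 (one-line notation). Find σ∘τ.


σ∘τ: apply τ first, then σ
1 →τ 6 →σ 3
2 →τ 1 →σ 5
3 →τ 5 →σ 2
4 →τ 4 →σ 1
5 →τ 2 →σ 4
6 →τ 3 →σ 6

σ∘τ = [3 5 2 1 4 6]


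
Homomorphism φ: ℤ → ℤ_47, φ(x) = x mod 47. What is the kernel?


Kernel = preimage of identity
ker(φ) = {x ∈ ℤ : x ≡ 0 (mod 47)} = 47ℤ = {0, ±47, ±94, ...}

ker(φ) = 47ℤ


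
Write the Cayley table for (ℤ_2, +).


Elements: {0, 1}
Operation: addition mod 2
Entry (a, b) = (a + b) mod 2

Cayley table:
  | 0 | 1
0 | 0 | 1
1 | 1 | 0


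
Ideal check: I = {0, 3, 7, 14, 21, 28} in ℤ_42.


Check ideal conditions for I = {0, 3, 7, 14, 21, 28} in ℤ_42:
(1) I is an additive subgroup? No
(2) For r ∈ ℤ_42 and a ∈ I: r·a ∈ I? No  [counterexample: r=2, a=3, r·a mod 42 = 6 ∉ I]

No, I is not an ideal of ℤ_42


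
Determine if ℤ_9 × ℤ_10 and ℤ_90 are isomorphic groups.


Comparing ℤ_9 × ℤ_10 and ℤ_90:
gcd(9,10) = 1, so ℤ_9 × ℤ_10 ≅ ℤ_90 (CRT)

Yes, ℤ_9 × ℤ_10 ≅ ℤ_90


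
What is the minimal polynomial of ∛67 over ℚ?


∛67 satisfies x³ - 67 = 0, irreducible over ℚ (no rational root; 67 is not a perfect cube)

Minimal polynomial: x³ - 67


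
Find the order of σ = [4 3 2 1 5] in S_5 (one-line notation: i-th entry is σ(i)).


Cycle decomposition: (1 4) (2 3)
Cycle lengths: 2, 2
Order = lcm(2, 2) = 2

ord(σ) = 2


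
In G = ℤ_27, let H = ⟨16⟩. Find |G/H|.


|⟨16⟩| = n / gcd(16, 27) = 27 / 1 = 27
H is normal (ℤ_27 is abelian).
|G/H| = |G| / |H| = 27 / 27 = 1

|G/H| = 1


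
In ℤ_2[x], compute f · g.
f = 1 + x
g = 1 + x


Expand and collect like terms; reduce coefficients mod 2:
x^0: 1·1 = 1 ≡ 1 (mod 2)
x^1: 1·1 + 1·1 = 2 ≡ 0 (mod 2)
x^2: 1·1 = 1 ≡ 1 (mod 2)
Result: 1 + x^2

f · g = 1 + x^2


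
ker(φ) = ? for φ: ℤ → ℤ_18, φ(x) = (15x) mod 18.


Kernel = preimage of identity
ker(φ) = {x ∈ ℤ : 15x ≡ 0 (mod 18)}. gcd(15,18) = 3, so 15x ≡ 0 (mod 18) ⟺ x ≡ 0 (mod 18/3 = 6). Hence ker(φ) = 6ℤ

ker(φ) = 6ℤ


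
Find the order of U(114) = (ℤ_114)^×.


U(n) is the group of units mod n; |U(n)| = φ(n)
|U(114)| = φ(114) = 36

|U(114) = (ℤ_114)^×| = 36


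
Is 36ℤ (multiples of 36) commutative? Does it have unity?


36ℤ is a commutative ring under +,× but has no multiplicative identity (1 ∉ 36ℤ); it has no zero divisors, but without unity it is not an integral domain
Commutative: Yes
Integral domain: No
Has unity: No

36ℤ (multiples of 36): Commutative=Yes, Unity=No


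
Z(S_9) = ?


Z(G) = {g ∈ G | gx = xg for all x ∈ G}
S_n is non-abelian for n ≥ 3; Z(S_9) is trivial

Z(S_9) = {e}


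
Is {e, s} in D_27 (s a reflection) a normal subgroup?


H = {e, s} in D_27 (s a reflection)
r·s·r⁻¹ = sr⁻² ≠ s for n ≥ 3, so {e, s} is not closed under conjugation

No, not a normal subgroup


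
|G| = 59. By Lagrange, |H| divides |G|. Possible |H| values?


Lagrange's theorem: |H| divides |G|
|G| = 59
Divisors of 59: 1, 59

Possible subgroup orders: {1, 59}


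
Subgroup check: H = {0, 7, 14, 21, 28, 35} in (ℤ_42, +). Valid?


Subgroup test for H = {0, 7, 14, 21, 28, 35} in (ℤ_42, +):
(1) 0 ∈ H? Yes
(2) Closure: for all a,b ∈ H, (a+b) mod 42 ∈ H? Yes
(3) Inverses: for all a ∈ H, -a mod 42 ∈ H? Yes

Yes, H is a subgroup of ℤ_42


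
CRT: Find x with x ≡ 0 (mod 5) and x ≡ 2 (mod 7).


m₁ = 5, m₂ = 7, gcd = 1, so CRT applies. M = m₁·m₂ = 35
Let M₁ = M/m₁ = 7, M₂ = M/m₂ = 5
Find y₁ ≡ M₁⁻¹ (mod m₁): 7⁻¹ ≡ 3 (mod 5)
Find y₂ ≡ M₂⁻¹ (mod m₂): 5⁻¹ ≡ 3 (mod 7)
x = a₁·M₁·y₁ + a₂·M₂·y₂ = 0·7·3 + 2·5·3 = 30
Reduce mod 35: x ≡ 30
Check: 30 mod 5 = 0 ✓, 30 mod 7 = 2 ✓

x ≡ 30 (mod 35)


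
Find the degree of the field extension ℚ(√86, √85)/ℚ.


[ℚ(√86,√85):ℚ] = [ℚ(√86,√85):ℚ(√86)]·[ℚ(√86):ℚ] = 2·2 = 4

[ℚ(√86, √85)/ℚ] = 4


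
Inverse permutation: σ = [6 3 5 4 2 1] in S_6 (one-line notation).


To find σ⁻¹, swap domain and range:
σ(1) = 6 → σ⁻¹(6) = 1
σ(2) = 3 → σ⁻¹(3) = 2
σ(3) = 5 → σ⁻¹(5) = 3
σ(4) = 4 → σ⁻¹(4) = 4
σ(5) = 2 → σ⁻¹(2) = 5
σ(6) = 1 → σ⁻¹(1) = 6

σ⁻¹ = [6 5 2 4 3 1]


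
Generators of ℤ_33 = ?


g generates ℤ_n iff gcd(g,n) = 1
Prime factors of 33: 3, 11
Generators are g ∈ {1,...,32} not divisible by any of these primes.
Generators: {1, 2, 4, 5, 7, 8, 10, 13, 14, 16, 17, 19, 20, 23, 25, 26, 28, 29, 31, 32}
Number of generators = φ(33) = 20

Generators of ℤ_33 = {1, 2, 4, 5, 7, 8, 10, 13, 14, 16, 17, 19, 20, 23, 25, 26, 28, 29, 31, 32}


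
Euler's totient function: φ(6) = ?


φ(n) = count of k ∈ {1,...,n} with gcd(k,n)=1
Coprimes to 6: {1, 5}
Count: 2

φ(6) = 2


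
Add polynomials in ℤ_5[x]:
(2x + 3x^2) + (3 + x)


Add coefficients mod 5:
x^0: 0 + 3 = 3 (mod 5)
x^1: 2 + 1 = 3 (mod 5)
x^2: 3 + 0 = 3 (mod 5)
Result: 3 + 3x + 3x^2

f + g = 3 + 3x + 3x^2


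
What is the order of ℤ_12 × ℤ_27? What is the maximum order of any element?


|ℤ_12 × ℤ_27| = 12 × 27 = 324
Max element order = lcm(12,27) = 108
Cyclic? No (gcd=3)

|ℤ_12×ℤ_27| = 324, max element order = 108


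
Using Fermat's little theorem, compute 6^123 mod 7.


Fermat's little theorem: if p is prime and gcd(a,p)=1, then a^(p-1) ≡ 1 (mod p)
p = 7 is prime, gcd(6,7) = 1
Reduce exponent: 123 mod 6 = 3
So 6^123 ≡ 6^3 (mod 7)
6^3 mod 7 = 6

6^123 ≡ 6 (mod 7)


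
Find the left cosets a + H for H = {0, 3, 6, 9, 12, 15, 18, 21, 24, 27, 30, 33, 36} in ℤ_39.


H = {0, 3, 6, 9, 12, 15, 18, 21, 24, 27, 30, 33, 36}, |H| = 13
Number of cosets = |G|/|H| = 39/13 = 3
0 + H = {0, 3, 6, 9, 12, 15, 18, 21, 24, 27, 30, 33, 36}
1 + H = {1, 4, 7, 10, 13, 16, 19, 22, 25, 28, 31, 34, 37}
2 + H = {2, 5, 8, 11, 14, 17, 20, 23, 26, 29, 32, 35, 38}

Cosets: 0+H={0,3,6,9,12,15,18,21,24,27,30,33,36}; 1+H={1,4,7,10,13,16,19,22,25,28,31,34,37}; 2+H={2,5,8,11,14,17,20,23,26,29,32,35,38}


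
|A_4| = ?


|A_n| = n!/2 (even permutations)
|A_4| = 4!/2 = 24/2 = 12

|A_4| = 12


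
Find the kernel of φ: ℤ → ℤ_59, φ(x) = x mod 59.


Kernel = preimage of identity
ker(φ) = {x ∈ ℤ : x ≡ 0 (mod 59)} = 59ℤ = {0, ±59, ±118, ...}

ker(φ) = 59ℤ


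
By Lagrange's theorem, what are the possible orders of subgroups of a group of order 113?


Lagrange's theorem: |H| divides |G|
|G| = 113
Divisors of 113: 1, 113

Possible subgroup orders: {1, 113}


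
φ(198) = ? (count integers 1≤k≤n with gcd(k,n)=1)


Factor n: 198 = 2 × 3^2 × 11
φ(n) = n · ∏(1 - 1/p) over distinct primes p | n
φ(198) = 198 · (1 - 1/2) · (1 - 1/3) · (1 - 1/11) = 60

φ(198) = 60
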